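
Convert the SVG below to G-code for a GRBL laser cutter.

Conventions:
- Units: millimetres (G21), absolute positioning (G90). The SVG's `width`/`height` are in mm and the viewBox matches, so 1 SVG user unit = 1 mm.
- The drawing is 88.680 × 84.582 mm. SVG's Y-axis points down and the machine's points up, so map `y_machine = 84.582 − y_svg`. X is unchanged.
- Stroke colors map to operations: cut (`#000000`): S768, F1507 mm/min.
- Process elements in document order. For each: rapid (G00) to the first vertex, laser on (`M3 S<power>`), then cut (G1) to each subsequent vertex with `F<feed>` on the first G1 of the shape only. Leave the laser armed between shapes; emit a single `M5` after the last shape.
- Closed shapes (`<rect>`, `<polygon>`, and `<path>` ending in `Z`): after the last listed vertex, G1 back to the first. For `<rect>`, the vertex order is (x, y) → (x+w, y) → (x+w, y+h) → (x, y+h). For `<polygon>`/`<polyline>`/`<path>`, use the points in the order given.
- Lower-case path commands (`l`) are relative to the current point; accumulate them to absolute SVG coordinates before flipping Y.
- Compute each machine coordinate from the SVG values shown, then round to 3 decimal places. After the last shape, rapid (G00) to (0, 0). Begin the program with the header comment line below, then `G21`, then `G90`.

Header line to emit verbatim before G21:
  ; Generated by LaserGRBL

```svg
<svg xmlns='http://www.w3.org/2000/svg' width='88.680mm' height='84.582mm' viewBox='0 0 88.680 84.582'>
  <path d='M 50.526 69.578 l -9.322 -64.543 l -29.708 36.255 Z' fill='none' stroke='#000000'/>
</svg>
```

; Generated by LaserGRBL
G21
G90
G00 X50.526 Y15.004
M3 S768
G1 X41.204 Y79.547 F1507
G1 X11.496 Y43.292
G1 X50.526 Y15.004
M5
G00 X0.000 Y0.000

Since the viewBox matches the mm dimensions, user units are millimetres directly. The only transform is the Y-flip y_m = 84.582 − y_svg.

Shape 1 is a closed polygon drawn with `<path>`. Its stroke #000000 means cut at S768, F1507. After flipping Y the toolpath is (50.526,15.004) → (41.204,79.547) → (11.496,43.292) → (50.526,15.004), returning to the start.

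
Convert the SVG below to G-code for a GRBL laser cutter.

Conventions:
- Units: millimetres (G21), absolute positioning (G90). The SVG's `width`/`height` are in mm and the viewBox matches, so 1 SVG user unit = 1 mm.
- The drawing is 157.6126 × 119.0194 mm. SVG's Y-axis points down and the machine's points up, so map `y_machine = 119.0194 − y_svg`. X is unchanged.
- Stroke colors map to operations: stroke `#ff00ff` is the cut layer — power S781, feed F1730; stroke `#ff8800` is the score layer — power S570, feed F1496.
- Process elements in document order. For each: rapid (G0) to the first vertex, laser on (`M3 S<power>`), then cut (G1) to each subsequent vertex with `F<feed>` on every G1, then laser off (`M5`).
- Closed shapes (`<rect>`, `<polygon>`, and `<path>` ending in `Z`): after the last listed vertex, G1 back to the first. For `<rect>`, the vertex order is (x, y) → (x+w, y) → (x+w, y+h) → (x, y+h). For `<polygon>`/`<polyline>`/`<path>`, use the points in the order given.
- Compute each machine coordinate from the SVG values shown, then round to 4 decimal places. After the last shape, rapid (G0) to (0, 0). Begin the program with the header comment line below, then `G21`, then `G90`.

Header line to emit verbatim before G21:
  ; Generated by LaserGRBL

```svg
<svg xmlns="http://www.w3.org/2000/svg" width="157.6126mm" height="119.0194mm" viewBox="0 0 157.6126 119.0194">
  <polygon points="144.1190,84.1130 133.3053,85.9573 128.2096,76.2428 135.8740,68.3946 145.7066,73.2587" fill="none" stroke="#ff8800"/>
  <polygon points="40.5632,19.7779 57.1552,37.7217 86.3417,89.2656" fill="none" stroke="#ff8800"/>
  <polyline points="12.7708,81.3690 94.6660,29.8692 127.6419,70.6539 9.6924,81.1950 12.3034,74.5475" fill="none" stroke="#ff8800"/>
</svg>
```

Since the viewBox matches the mm dimensions, user units are millimetres directly. The only transform is the Y-flip y_m = 119.0194 − y_svg.

Shape 1 is a regular polygon drawn with `<polygon>`. Its stroke #ff8800 means score at S570, F1496. After flipping Y the toolpath is (144.1190,34.9064) → (133.3053,33.0621) → (128.2096,42.7766) → (135.8740,50.6248) → (145.7066,45.7607) → (144.1190,34.9064), returning to the start.

Shape 2 is a closed polygon drawn with `<polygon>`. Its stroke #ff8800 means score at S570, F1496. After flipping Y the toolpath is (40.5632,99.2415) → (57.1552,81.2977) → (86.3417,29.7538) → (40.5632,99.2415), returning to the start.

Shape 3 is a open polyline drawn with `<polyline>`. Its stroke #ff8800 means score at S570, F1496. After flipping Y the toolpath is (12.7708,37.6504) → (94.6660,89.1502) → (127.6419,48.3655) → (9.6924,37.8244) → (12.3034,44.4719).

; Generated by LaserGRBL
G21
G90
G0 X144.1190 Y34.9064
M3 S570
G1 X133.3053 Y33.0621 F1496
G1 X128.2096 Y42.7766 F1496
G1 X135.8740 Y50.6248 F1496
G1 X145.7066 Y45.7607 F1496
G1 X144.1190 Y34.9064 F1496
M5
G0 X40.5632 Y99.2415
M3 S570
G1 X57.1552 Y81.2977 F1496
G1 X86.3417 Y29.7538 F1496
G1 X40.5632 Y99.2415 F1496
M5
G0 X12.7708 Y37.6504
M3 S570
G1 X94.6660 Y89.1502 F1496
G1 X127.6419 Y48.3655 F1496
G1 X9.6924 Y37.8244 F1496
G1 X12.3034 Y44.4719 F1496
M5
G0 X0.0000 Y0.0000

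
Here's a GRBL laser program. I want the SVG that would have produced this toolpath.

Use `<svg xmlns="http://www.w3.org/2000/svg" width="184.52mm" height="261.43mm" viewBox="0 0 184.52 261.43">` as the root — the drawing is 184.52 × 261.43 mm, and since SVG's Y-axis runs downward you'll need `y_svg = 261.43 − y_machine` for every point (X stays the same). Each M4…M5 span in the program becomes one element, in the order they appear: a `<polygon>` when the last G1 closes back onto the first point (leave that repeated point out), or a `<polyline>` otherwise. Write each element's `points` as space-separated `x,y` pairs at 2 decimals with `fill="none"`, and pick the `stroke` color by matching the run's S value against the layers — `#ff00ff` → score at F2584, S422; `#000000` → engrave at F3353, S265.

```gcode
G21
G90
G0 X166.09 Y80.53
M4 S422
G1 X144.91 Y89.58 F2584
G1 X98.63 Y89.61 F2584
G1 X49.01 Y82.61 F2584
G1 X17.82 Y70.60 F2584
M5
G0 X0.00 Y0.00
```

<svg xmlns="http://www.w3.org/2000/svg" width="184.52mm" height="261.43mm" viewBox="0 0 184.52 261.43">
  <polyline points="166.09,180.90 144.91,171.85 98.63,171.82 49.01,178.82 17.82,190.83" fill="none" stroke="#ff00ff"/>
</svg>

y_svg = 261.43 − y_m. Every run uses S422, so all elements get stroke `#ff00ff` (score).

[1] open run; points: 166.09,180.90 144.91,171.85 98.63,171.82 49.01,178.82 17.82,190.83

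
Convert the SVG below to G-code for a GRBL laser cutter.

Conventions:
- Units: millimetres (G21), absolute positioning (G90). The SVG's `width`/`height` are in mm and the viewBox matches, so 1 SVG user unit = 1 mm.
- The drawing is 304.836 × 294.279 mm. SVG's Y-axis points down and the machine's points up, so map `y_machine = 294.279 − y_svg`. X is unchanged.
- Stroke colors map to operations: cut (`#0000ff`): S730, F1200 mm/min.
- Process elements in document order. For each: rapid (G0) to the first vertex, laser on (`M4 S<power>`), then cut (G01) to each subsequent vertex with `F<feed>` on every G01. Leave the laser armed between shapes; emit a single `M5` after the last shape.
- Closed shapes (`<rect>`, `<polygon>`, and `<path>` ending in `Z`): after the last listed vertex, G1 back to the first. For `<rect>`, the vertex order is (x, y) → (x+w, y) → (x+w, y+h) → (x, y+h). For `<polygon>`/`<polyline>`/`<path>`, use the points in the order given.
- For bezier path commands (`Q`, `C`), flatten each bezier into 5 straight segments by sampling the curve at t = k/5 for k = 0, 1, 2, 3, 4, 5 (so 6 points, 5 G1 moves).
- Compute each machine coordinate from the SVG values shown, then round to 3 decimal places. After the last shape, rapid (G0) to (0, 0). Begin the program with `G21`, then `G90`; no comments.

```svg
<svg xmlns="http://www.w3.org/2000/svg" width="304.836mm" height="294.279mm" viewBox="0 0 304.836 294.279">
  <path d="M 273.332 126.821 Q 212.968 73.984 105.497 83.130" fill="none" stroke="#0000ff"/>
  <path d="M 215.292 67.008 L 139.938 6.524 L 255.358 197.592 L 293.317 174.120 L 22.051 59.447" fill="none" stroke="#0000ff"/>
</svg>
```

Since the viewBox matches the mm dimensions, user units are millimetres directly. The only transform is the Y-flip y_m = 294.279 − y_svg.

Shape 1 is a quadratic bezier drawn with `<path>`. Its stroke #0000ff means cut at S730, F1200. After flipping Y the toolpath is (273.332,167.458) → (247.302,186.113) → (217.504,199.810) → (183.937,208.549) → (146.601,212.328) → (105.497,211.149).

Shape 2 is a open polyline drawn with `<path>`. Its stroke #0000ff means cut at S730, F1200. After flipping Y the toolpath is (215.292,227.271) → (139.938,287.755) → (255.358,96.687) → (293.317,120.159) → (22.051,234.832).

G21
G90
G0 X273.332 Y167.458
M4 S730
G01 X247.302 Y186.113 F1200
G01 X217.504 Y199.810 F1200
G01 X183.937 Y208.549 F1200
G01 X146.601 Y212.328 F1200
G01 X105.497 Y211.149 F1200
G0 X215.292 Y227.271
M4 S730
G01 X139.938 Y287.755 F1200
G01 X255.358 Y96.687 F1200
G01 X293.317 Y120.159 F1200
G01 X22.051 Y234.832 F1200
M5
G0 X0.000 Y0.000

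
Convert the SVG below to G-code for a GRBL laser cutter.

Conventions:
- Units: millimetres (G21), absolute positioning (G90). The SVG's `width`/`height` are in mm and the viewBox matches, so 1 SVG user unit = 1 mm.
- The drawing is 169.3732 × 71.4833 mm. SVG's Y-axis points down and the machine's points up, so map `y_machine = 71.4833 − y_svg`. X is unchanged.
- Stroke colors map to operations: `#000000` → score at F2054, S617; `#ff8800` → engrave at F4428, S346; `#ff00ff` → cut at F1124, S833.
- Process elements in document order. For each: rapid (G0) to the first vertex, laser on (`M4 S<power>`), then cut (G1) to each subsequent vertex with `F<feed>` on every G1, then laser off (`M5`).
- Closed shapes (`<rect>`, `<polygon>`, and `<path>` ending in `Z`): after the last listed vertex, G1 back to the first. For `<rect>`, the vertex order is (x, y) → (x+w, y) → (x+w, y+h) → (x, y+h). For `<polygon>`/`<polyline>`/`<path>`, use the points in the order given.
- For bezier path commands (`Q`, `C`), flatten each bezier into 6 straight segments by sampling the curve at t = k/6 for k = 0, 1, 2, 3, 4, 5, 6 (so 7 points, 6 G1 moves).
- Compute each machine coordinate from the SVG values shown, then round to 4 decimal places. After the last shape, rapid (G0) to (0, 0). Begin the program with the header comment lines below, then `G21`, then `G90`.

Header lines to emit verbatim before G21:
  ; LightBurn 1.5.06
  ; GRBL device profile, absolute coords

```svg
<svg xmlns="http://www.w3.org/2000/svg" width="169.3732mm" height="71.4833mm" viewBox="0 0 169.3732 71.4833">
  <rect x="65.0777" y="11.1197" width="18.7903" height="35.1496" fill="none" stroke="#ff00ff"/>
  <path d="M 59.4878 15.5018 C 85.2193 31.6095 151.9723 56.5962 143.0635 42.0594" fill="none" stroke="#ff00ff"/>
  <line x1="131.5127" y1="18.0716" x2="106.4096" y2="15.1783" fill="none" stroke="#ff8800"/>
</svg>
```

; LightBurn 1.5.06
; GRBL device profile, absolute coords
G21
G90
G0 X65.0777 Y60.3636
M4 S833
G1 X83.8680 Y60.3636 F1124
G1 X83.8680 Y25.2140 F1124
G1 X65.0777 Y25.2140 F1124
G1 X65.0777 Y60.3636 F1124
M5
G0 X59.4878 Y55.9815
M4 S833
G1 X75.2318 Y47.4118 F1124
G1 X94.5715 Y38.7068 F1124
G1 X114.2658 Y31.2110 F1124
G1 X131.0733 Y26.2689 F1124
G1 X141.7530 Y25.2250 F1124
G1 X143.0635 Y29.4239 F1124
M5
G0 X131.5127 Y53.4117
M4 S346
G1 X106.4096 Y56.3050 F4428
M5
G0 X0.0000 Y0.0000

Since the viewBox matches the mm dimensions, user units are millimetres directly. The only transform is the Y-flip y_m = 71.4833 − y_svg.

Shape 1 is a rectangle drawn with `<rect>`. Its stroke #ff00ff means cut at S833, F1124. After flipping Y the toolpath is (65.0777,60.3636) → (83.8680,60.3636) → (83.8680,25.2140) → (65.0777,25.2140) → (65.0777,60.3636), returning to the start.

Shape 2 is a cubic bezier drawn with `<path>`. Its stroke #ff00ff means cut at S833, F1124. After flipping Y the toolpath is (59.4878,55.9815) → (75.2318,47.4118) → (94.5715,38.7068) → (114.2658,31.2110) → (131.0733,26.2689) → (141.7530,25.2250) → (143.0635,29.4239).

Shape 3 is a line segment drawn with `<line>`. Its stroke #ff8800 means engrave at S346, F4428. After flipping Y the toolpath is (131.5127,53.4117) → (106.4096,56.3050).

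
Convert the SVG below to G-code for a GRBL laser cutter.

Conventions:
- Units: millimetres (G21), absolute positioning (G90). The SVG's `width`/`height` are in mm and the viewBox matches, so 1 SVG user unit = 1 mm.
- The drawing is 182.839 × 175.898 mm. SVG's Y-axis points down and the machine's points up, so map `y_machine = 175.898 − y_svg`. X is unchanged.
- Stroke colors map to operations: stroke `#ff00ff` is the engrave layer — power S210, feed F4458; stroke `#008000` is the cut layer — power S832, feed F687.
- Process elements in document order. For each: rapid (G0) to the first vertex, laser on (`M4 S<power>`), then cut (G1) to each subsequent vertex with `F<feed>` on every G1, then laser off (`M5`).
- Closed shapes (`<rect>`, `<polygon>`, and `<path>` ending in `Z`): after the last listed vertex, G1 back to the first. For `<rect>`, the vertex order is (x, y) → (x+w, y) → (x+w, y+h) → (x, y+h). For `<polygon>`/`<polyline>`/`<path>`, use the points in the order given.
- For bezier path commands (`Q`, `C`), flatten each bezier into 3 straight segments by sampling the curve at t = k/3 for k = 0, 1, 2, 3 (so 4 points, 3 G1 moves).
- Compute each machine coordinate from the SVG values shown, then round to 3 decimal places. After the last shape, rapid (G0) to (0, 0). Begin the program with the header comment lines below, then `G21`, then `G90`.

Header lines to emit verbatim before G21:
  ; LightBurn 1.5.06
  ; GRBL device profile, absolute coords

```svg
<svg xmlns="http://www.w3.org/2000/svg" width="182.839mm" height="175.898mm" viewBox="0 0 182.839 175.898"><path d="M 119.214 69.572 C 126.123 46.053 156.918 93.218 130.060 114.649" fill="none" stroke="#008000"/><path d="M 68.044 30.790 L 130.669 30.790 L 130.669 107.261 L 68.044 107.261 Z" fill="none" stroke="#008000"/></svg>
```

; LightBurn 1.5.06
; GRBL device profile, absolute coords
G21
G90
G0 X119.214 Y106.326
M4 S832
G1 X131.065 Y109.855 F687
G1 X140.720 Y87.687 F687
G1 X130.060 Y61.249 F687
M5
G0 X68.044 Y145.108
M4 S832
G1 X130.669 Y145.108 F687
G1 X130.669 Y68.637 F687
G1 X68.044 Y68.637 F687
G1 X68.044 Y145.108 F687
M5
G0 X0.000 Y0.000

1 u = 1 mm; y_m = 175.898 − y.

[1] `<path>` cubic bezier, #008000→cut S832 F687: (119.214,106.326) → (131.065,109.855) → (140.720,87.687) → (130.060,61.249)

[2] `<path>` rectangle, #008000→cut S832 F687: (68.044,145.108) → (130.669,145.108) → (130.669,68.637) → (68.044,68.637) → (68.044,145.108) (closed)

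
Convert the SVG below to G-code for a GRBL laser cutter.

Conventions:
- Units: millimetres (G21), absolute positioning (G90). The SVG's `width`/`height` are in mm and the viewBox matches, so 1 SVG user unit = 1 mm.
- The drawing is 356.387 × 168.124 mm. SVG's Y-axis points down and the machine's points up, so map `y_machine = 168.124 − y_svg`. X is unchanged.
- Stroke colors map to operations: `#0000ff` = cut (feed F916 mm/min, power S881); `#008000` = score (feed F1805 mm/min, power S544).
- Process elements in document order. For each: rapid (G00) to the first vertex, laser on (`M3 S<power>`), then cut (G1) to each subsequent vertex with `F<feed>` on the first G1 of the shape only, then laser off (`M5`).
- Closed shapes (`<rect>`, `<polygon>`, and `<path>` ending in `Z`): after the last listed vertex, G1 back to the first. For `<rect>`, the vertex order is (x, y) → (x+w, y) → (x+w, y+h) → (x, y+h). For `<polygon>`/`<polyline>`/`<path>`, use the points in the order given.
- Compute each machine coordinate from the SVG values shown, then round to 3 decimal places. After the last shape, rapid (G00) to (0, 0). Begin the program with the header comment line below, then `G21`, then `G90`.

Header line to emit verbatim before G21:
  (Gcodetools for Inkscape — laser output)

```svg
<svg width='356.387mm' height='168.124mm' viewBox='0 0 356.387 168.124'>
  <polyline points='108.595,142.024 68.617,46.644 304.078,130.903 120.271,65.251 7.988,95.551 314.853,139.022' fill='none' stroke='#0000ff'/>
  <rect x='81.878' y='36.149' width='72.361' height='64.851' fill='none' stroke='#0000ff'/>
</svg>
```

(Gcodetools for Inkscape — laser output)
G21
G90
G00 X108.595 Y26.100
M3 S881
G1 X68.617 Y121.480 F916
G1 X304.078 Y37.221
G1 X120.271 Y102.873
G1 X7.988 Y72.573
G1 X314.853 Y29.102
M5
G00 X81.878 Y131.975
M3 S881
G1 X154.239 Y131.975 F916
G1 X154.239 Y67.124
G1 X81.878 Y67.124
G1 X81.878 Y131.975
M5
G00 X0.000 Y0.000

viewBox `0 0 356.387 168.124` with mm width/height → 1 unit = 1 mm. Flip: y_m = 168.124 − y_svg.

**Shape 1** — `<polyline>` open polyline, stroke `#0000ff` → cut (S881, F916). Machine vertices: (108.595,26.100) → (68.617,121.480) → (304.078,37.221) → (120.271,102.873) → (7.988,72.573) → (314.853,29.102). Open path.

**Shape 2** — `<rect>` rectangle, stroke `#0000ff` → cut (S881, F916). Machine vertices: (81.878,131.975) → (154.239,131.975) → (154.239,67.124) → (81.878,67.124) → (81.878,131.975). Closed: final G1 returns to the first vertex.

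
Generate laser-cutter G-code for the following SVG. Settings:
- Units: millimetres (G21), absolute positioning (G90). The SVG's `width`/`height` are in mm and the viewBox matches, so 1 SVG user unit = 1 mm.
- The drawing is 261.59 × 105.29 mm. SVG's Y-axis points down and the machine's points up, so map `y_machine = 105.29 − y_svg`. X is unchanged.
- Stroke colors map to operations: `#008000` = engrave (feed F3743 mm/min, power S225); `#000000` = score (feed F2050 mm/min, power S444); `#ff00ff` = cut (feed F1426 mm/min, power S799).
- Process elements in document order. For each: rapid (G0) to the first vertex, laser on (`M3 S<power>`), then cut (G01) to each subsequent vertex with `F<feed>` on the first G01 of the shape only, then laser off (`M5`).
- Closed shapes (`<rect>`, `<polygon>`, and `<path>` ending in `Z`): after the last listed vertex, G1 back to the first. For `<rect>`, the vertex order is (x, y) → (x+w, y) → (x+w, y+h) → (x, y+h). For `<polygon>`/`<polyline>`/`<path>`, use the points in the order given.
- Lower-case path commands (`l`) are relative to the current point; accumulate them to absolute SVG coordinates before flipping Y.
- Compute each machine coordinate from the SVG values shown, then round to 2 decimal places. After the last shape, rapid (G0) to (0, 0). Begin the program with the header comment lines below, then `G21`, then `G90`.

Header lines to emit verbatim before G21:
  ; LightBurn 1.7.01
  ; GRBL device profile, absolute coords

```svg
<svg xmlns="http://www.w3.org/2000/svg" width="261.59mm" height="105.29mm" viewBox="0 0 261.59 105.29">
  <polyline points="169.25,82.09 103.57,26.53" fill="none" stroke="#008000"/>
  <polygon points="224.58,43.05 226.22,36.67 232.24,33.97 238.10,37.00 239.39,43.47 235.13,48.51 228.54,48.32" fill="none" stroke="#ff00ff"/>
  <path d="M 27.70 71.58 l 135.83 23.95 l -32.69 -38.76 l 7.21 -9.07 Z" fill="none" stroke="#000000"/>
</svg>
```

; LightBurn 1.7.01
; GRBL device profile, absolute coords
G21
G90
G0 X169.25 Y23.20
M3 S225
G01 X103.57 Y78.76 F3743
M5
G0 X224.58 Y62.24
M3 S799
G01 X226.22 Y68.62 F1426
G01 X232.24 Y71.32
G01 X238.10 Y68.29
G01 X239.39 Y61.82
G01 X235.13 Y56.78
G01 X228.54 Y56.97
G01 X224.58 Y62.24
M5
G0 X27.70 Y33.71
M3 S444
G01 X163.53 Y9.76 F2050
G01 X130.84 Y48.52
G01 X138.05 Y57.59
G01 X27.70 Y33.71
M5
G0 X0.00 Y0.00

1 u = 1 mm; y_m = 105.29 − y.

[1] `<polyline>` line segment, #008000→engrave S225 F3743: (169.25,23.20) → (103.57,78.76)

[2] `<polygon>` regular polygon, #ff00ff→cut S799 F1426: (224.58,62.24) → (226.22,68.62) → (232.24,71.32) → (238.10,68.29) → (239.39,61.82) → (235.13,56.78) → (228.54,56.97) → (224.58,62.24) (closed)

[3] `<path>` closed polygon, #000000→score S444 F2050: (27.70,33.71) → (163.53,9.76) → (130.84,48.52) → (138.05,57.59) → (27.70,33.71) (closed)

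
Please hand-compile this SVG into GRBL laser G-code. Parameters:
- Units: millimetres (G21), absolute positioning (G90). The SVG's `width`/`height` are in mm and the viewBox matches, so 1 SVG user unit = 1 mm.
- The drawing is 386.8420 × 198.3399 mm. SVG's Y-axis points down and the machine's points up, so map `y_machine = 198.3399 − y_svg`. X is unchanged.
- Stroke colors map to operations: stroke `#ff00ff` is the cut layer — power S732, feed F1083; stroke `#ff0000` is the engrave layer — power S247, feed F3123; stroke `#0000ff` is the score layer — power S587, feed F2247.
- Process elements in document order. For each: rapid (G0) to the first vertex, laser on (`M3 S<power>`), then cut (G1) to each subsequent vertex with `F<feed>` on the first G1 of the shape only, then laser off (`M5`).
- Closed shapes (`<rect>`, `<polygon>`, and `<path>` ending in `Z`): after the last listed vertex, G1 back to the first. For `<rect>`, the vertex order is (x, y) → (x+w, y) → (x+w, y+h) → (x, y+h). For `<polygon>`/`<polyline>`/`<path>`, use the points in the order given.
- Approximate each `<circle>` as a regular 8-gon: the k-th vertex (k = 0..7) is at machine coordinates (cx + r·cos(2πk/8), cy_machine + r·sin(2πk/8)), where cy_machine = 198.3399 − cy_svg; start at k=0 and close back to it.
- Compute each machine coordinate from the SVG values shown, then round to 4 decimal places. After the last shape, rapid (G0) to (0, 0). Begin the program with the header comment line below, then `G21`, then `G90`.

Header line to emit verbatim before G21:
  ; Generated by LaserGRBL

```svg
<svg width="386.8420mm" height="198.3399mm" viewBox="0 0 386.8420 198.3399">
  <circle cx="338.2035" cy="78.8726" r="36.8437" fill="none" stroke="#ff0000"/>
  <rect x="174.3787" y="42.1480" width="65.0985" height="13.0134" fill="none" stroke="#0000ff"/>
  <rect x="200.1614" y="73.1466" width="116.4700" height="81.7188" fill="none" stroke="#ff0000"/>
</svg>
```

1 u = 1 mm; y_m = 198.3399 − y.

[1] `<circle>` circle, #ff0000→engrave S247 F3123: (375.0472,119.4673) → (364.2559,145.5197) → (338.2035,156.3110) → (312.1511,145.5197) → (301.3598,119.4673) → (312.1511,93.4149) → (338.2035,82.6236) → (364.2559,93.4149) → (375.0472,119.4673) (closed)

[2] `<rect>` rectangle, #0000ff→score S587 F2247: (174.3787,156.1919) → (239.4772,156.1919) → (239.4772,143.1785) → (174.3787,143.1785) → (174.3787,156.1919) (closed)

[3] `<rect>` rectangle, #ff0000→engrave S247 F3123: (200.1614,125.1933) → (316.6314,125.1933) → (316.6314,43.4745) → (200.1614,43.4745) → (200.1614,125.1933) (closed)

; Generated by LaserGRBL
G21
G90
G0 X375.0472 Y119.4673
M3 S247
G1 X364.2559 Y145.5197 F3123
G1 X338.2035 Y156.3110
G1 X312.1511 Y145.5197
G1 X301.3598 Y119.4673
G1 X312.1511 Y93.4149
G1 X338.2035 Y82.6236
G1 X364.2559 Y93.4149
G1 X375.0472 Y119.4673
M5
G0 X174.3787 Y156.1919
M3 S587
G1 X239.4772 Y156.1919 F2247
G1 X239.4772 Y143.1785
G1 X174.3787 Y143.1785
G1 X174.3787 Y156.1919
M5
G0 X200.1614 Y125.1933
M3 S247
G1 X316.6314 Y125.1933 F3123
G1 X316.6314 Y43.4745
G1 X200.1614 Y43.4745
G1 X200.1614 Y125.1933
M5
G0 X0.0000 Y0.0000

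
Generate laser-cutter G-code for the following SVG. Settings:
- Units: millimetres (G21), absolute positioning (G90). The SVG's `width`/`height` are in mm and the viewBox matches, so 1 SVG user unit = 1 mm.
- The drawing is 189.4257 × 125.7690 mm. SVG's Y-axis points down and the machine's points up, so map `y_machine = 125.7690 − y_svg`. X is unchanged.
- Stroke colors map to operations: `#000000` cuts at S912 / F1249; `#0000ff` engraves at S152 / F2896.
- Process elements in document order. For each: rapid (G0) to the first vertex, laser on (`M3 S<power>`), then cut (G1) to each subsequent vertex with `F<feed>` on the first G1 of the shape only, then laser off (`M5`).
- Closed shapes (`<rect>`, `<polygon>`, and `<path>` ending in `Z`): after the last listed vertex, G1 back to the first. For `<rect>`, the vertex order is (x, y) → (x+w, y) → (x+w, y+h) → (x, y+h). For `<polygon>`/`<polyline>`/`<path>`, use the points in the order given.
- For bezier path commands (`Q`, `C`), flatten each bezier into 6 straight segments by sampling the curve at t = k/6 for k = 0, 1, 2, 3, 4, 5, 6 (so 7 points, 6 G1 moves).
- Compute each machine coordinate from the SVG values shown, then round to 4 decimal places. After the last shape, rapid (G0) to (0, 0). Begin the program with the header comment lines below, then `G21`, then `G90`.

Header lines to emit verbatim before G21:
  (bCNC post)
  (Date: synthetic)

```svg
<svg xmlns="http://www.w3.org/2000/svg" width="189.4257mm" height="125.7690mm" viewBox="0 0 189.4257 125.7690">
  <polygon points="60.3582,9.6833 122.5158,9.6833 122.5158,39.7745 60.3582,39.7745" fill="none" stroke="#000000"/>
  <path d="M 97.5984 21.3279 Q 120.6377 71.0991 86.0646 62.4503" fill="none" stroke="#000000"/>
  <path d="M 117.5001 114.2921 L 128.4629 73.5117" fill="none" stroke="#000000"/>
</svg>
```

(bCNC post)
(Date: synthetic)
G21
G90
G0 X60.3582 Y116.0857
M3 S912
G1 X122.5158 Y116.0857 F1249
G1 X122.5158 Y85.9945
G1 X60.3582 Y85.9945
G1 X60.3582 Y116.0857
M5
G0 X97.5984 Y104.4411
M3 S912
G1 X103.6778 Y89.4735 F1249
G1 X106.5566 Y77.7514
G1 X106.2346 Y69.2749
G1 X102.7120 Y64.0439
G1 X95.9886 Y62.0585
G1 X86.0646 Y63.3187
M5
G0 X117.5001 Y11.4769
M3 S912
G1 X128.4629 Y52.2573 F1249
M5
G0 X0.0000 Y0.0000

1 u = 1 mm; y_m = 125.7690 − y.

[1] `<polygon>` rectangle, #000000→cut S912 F1249: (60.3582,116.0857) → (122.5158,116.0857) → (122.5158,85.9945) → (60.3582,85.9945) → (60.3582,116.0857) (closed)

[2] `<path>` quadratic bezier, #000000→cut S912 F1249: (97.5984,104.4411) → (103.6778,89.4735) → (106.5566,77.7514) → (106.2346,69.2749) → (102.7120,64.0439) → (95.9886,62.0585) → (86.0646,63.3187)

[3] `<path>` line segment, #000000→cut S912 F1249: (117.5001,11.4769) → (128.4629,52.2573)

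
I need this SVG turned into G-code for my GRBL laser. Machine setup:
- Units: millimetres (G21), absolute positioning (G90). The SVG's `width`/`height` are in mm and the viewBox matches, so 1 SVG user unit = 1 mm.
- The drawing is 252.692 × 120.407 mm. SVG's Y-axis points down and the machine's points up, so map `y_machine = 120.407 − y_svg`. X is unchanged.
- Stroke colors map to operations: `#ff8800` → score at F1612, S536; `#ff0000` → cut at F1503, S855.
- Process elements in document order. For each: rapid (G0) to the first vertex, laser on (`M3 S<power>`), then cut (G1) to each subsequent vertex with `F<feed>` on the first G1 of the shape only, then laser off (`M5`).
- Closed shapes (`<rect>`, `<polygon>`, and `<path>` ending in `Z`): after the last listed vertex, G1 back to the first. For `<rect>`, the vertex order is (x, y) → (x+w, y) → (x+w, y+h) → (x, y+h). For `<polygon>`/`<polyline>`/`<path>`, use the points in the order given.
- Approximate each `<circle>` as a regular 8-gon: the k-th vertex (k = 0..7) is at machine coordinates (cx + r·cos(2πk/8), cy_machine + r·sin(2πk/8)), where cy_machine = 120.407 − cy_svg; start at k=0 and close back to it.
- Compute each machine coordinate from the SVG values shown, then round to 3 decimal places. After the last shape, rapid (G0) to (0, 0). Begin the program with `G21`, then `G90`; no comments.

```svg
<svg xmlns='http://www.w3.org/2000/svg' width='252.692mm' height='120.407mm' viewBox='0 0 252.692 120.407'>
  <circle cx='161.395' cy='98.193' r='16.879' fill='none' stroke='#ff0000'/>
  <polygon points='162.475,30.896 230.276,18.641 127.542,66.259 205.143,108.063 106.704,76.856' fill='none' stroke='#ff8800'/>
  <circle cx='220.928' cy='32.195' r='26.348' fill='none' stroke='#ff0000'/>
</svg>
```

Since the viewBox matches the mm dimensions, user units are millimetres directly. The only transform is the Y-flip y_m = 120.407 − y_svg.

Shape 1 is a circle drawn with `<circle>`. Its stroke #ff0000 means cut at S855, F1503. After flipping Y the toolpath is (178.274,22.214) → (173.330,34.149) → (161.395,39.093) → (149.460,34.149) → (144.516,22.214) → (149.460,10.279) → (161.395,5.335) → (173.330,10.279) → (178.274,22.214), returning to the start.

Shape 2 is a closed polygon drawn with `<polygon>`. Its stroke #ff8800 means score at S536, F1612. After flipping Y the toolpath is (162.475,89.511) → (230.276,101.766) → (127.542,54.148) → (205.143,12.344) → (106.704,43.551) → (162.475,89.511), returning to the start.

Shape 3 is a circle drawn with `<circle>`. Its stroke #ff0000 means cut at S855, F1503. After flipping Y the toolpath is (247.276,88.212) → (239.559,106.843) → (220.928,114.560) → (202.297,106.843) → (194.580,88.212) → (202.297,69.581) → (220.928,61.864) → (239.559,69.581) → (247.276,88.212), returning to the start.

G21
G90
G0 X178.274 Y22.214
M3 S855
G1 X173.330 Y34.149 F1503
G1 X161.395 Y39.093
G1 X149.460 Y34.149
G1 X144.516 Y22.214
G1 X149.460 Y10.279
G1 X161.395 Y5.335
G1 X173.330 Y10.279
G1 X178.274 Y22.214
M5
G0 X162.475 Y89.511
M3 S536
G1 X230.276 Y101.766 F1612
G1 X127.542 Y54.148
G1 X205.143 Y12.344
G1 X106.704 Y43.551
G1 X162.475 Y89.511
M5
G0 X247.276 Y88.212
M3 S855
G1 X239.559 Y106.843 F1503
G1 X220.928 Y114.560
G1 X202.297 Y106.843
G1 X194.580 Y88.212
G1 X202.297 Y69.581
G1 X220.928 Y61.864
G1 X239.559 Y69.581
G1 X247.276 Y88.212
M5
G0 X0.000 Y0.000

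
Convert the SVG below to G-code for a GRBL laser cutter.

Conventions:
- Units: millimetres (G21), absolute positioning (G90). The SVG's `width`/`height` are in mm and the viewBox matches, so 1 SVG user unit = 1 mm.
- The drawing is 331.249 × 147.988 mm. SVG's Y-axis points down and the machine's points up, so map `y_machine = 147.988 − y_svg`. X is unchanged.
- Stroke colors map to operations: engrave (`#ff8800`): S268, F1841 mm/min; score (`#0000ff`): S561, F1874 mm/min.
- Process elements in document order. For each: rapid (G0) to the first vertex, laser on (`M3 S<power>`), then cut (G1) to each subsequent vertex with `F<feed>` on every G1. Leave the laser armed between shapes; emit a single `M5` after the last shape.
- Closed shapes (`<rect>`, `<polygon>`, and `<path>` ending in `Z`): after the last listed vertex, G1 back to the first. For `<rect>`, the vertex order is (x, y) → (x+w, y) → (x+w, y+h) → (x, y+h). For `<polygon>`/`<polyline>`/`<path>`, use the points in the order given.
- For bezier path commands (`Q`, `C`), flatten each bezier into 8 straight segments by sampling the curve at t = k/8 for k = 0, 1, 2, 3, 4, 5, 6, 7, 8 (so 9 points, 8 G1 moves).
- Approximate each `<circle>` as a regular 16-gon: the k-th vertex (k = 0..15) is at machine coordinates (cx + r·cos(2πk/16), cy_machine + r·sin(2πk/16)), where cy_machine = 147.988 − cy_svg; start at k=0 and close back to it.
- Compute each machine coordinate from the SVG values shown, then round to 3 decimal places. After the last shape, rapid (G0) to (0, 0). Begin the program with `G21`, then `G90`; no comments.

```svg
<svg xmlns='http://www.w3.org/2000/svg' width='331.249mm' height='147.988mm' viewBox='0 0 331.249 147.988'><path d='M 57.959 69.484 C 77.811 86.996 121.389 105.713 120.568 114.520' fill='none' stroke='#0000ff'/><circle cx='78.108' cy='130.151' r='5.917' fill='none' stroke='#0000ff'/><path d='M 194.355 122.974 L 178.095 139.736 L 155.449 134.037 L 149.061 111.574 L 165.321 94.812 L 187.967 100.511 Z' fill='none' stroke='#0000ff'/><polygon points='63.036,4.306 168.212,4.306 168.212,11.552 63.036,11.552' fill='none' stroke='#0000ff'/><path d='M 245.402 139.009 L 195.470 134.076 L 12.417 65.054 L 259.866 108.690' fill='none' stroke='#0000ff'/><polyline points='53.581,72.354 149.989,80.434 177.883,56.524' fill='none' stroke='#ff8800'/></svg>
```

G21
G90
G0 X57.959 Y78.504
M3 S561
G1 X66.383 Y71.902 F1874
G1 X76.232 Y65.318 F1874
G1 X86.709 Y58.881 F1874
G1 X97.016 Y52.722 F1874
G1 X106.353 Y46.971 F1874
G1 X113.923 Y41.758 F1874
G1 X118.928 Y37.213 F1874
G1 X120.568 Y33.468 F1874
G0 X84.025 Y17.837
M3 S561
G1 X83.575 Y20.101 F1874
G1 X82.292 Y22.021 F1874
G1 X80.372 Y23.304 F1874
G1 X78.108 Y23.754 F1874
G1 X75.844 Y23.304 F1874
G1 X73.924 Y22.021 F1874
G1 X72.641 Y20.101 F1874
G1 X72.191 Y17.837 F1874
G1 X72.641 Y15.573 F1874
G1 X73.924 Y13.653 F1874
G1 X75.844 Y12.370 F1874
G1 X78.108 Y11.920 F1874
G1 X80.372 Y12.370 F1874
G1 X82.292 Y13.653 F1874
G1 X83.575 Y15.573 F1874
G1 X84.025 Y17.837 F1874
G0 X194.355 Y25.014
M3 S561
G1 X178.095 Y8.252 F1874
G1 X155.449 Y13.951 F1874
G1 X149.061 Y36.414 F1874
G1 X165.321 Y53.176 F1874
G1 X187.967 Y47.477 F1874
G1 X194.355 Y25.014 F1874
G0 X63.036 Y143.682
M3 S561
G1 X168.212 Y143.682 F1874
G1 X168.212 Y136.436 F1874
G1 X63.036 Y136.436 F1874
G1 X63.036 Y143.682 F1874
G0 X245.402 Y8.979
M3 S561
G1 X195.470 Y13.912 F1874
G1 X12.417 Y82.934 F1874
G1 X259.866 Y39.298 F1874
G0 X53.581 Y75.634
M3 S268
G1 X149.989 Y67.554 F1841
G1 X177.883 Y91.464 F1841
M5
G0 X0.000 Y0.000

viewBox `0 0 331.249 147.988` with mm width/height → 1 unit = 1 mm. Flip: y_m = 147.988 − y_svg.

**Shape 1** — `<path>` cubic bezier, stroke `#0000ff` → score (S561, F1874). Control points (SVG): P0=(57.959,69.484), P1=(77.811,86.996), P2=(121.389,105.713), P3=(120.568,114.520); sampled at t=k/8. Machine vertices: (57.959,78.504) → (66.383,71.902) → (76.232,65.318) → (86.709,58.881) → (97.016,52.722) → (106.353,46.971) → (113.923,41.758) → (118.928,37.213) → (120.568,33.468). Open path.

**Shape 2** — `<circle>` circle, stroke `#0000ff` → score (S561, F1874). Machine vertices: (84.025,17.837) → (83.575,20.101) → (82.292,22.021) → (80.372,23.304) → (78.108,23.754) → (75.844,23.304) → (73.924,22.021) → (72.641,20.101) → (72.191,17.837) → (72.641,15.573) → (73.924,13.653) → (75.844,12.370) → (78.108,11.920) → (80.372,12.370) → (82.292,13.653) → (83.575,15.573) → (84.025,17.837). Closed: final G1 returns to the first vertex.

**Shape 3** — `<path>` regular polygon, stroke `#0000ff` → score (S561, F1874). Machine vertices: (194.355,25.014) → (178.095,8.252) → (155.449,13.951) → (149.061,36.414) → (165.321,53.176) → (187.967,47.477) → (194.355,25.014). Closed: final G1 returns to the first vertex.

**Shape 4** — `<polygon>` rectangle, stroke `#0000ff` → score (S561, F1874). Machine vertices: (63.036,143.682) → (168.212,143.682) → (168.212,136.436) → (63.036,136.436) → (63.036,143.682). Closed: final G1 returns to the first vertex.

**Shape 5** — `<path>` open polyline, stroke `#0000ff` → score (S561, F1874). Machine vertices: (245.402,8.979) → (195.470,13.912) → (12.417,82.934) → (259.866,39.298). Open path.

**Shape 6** — `<polyline>` open polyline, stroke `#ff8800` → engrave (S268, F1841). Machine vertices: (53.581,75.634) → (149.989,67.554) → (177.883,91.464). Open path.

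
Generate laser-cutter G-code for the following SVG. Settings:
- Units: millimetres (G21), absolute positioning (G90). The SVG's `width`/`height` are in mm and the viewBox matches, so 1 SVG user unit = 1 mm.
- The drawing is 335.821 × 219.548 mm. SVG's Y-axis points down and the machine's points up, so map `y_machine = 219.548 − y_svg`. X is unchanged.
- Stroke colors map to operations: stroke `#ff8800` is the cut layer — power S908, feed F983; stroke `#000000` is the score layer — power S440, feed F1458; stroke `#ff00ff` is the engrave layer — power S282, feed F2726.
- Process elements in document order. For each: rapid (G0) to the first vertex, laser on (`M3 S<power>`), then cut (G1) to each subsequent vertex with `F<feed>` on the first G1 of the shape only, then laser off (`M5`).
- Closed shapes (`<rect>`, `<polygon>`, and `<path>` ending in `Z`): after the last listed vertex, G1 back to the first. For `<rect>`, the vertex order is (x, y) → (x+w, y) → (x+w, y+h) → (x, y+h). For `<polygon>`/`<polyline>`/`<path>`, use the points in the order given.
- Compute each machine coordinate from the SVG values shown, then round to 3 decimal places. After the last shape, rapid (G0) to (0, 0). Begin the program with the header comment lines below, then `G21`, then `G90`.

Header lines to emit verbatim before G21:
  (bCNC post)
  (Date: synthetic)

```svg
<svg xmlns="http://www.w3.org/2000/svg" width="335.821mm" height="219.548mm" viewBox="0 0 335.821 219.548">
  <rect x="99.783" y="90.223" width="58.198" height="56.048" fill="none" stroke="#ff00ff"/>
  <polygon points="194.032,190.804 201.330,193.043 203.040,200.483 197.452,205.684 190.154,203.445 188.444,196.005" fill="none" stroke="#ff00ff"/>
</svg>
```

1 u = 1 mm; y_m = 219.548 − y.

[1] `<rect>` rectangle, #ff00ff→engrave S282 F2726: (99.783,129.325) → (157.981,129.325) → (157.981,73.277) → (99.783,73.277) → (99.783,129.325) (closed)

[2] `<polygon>` regular polygon, #ff00ff→engrave S282 F2726: (194.032,28.744) → (201.330,26.505) → (203.040,19.065) → (197.452,13.864) → (190.154,16.103) → (188.444,23.543) → (194.032,28.744) (closed)

(bCNC post)
(Date: synthetic)
G21
G90
G0 X99.783 Y129.325
M3 S282
G1 X157.981 Y129.325 F2726
G1 X157.981 Y73.277
G1 X99.783 Y73.277
G1 X99.783 Y129.325
M5
G0 X194.032 Y28.744
M3 S282
G1 X201.330 Y26.505 F2726
G1 X203.040 Y19.065
G1 X197.452 Y13.864
G1 X190.154 Y16.103
G1 X188.444 Y23.543
G1 X194.032 Y28.744
M5
G0 X0.000 Y0.000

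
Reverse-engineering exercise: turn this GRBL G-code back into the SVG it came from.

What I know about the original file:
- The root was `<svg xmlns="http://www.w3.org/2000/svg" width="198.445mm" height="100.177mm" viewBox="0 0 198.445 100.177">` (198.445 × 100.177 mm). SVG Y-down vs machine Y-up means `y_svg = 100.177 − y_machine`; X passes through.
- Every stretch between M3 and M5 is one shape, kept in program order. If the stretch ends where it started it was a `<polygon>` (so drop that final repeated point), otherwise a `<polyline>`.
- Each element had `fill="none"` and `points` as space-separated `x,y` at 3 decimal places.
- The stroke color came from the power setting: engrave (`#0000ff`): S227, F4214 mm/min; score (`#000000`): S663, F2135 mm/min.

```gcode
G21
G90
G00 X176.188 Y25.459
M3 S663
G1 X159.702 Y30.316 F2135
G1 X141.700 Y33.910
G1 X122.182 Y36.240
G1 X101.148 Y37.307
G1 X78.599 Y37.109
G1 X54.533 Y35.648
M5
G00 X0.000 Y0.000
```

<svg xmlns="http://www.w3.org/2000/svg" width="198.445mm" height="100.177mm" viewBox="0 0 198.445 100.177">
  <polyline points="176.188,74.718 159.702,69.861 141.700,66.267 122.182,63.937 101.148,62.870 78.599,63.068 54.533,64.529" fill="none" stroke="#000000"/>
</svg>

Each laser-on run becomes one SVG element. Flip Y back into SVG space with y_svg = 100.177 − y_machine. Every run uses S663, so all elements get stroke `#000000` (score).

Run 1: The run is open, so emit a `<polyline>` with points (Y-flipped): 176.188,74.718 159.702,69.861 141.700,66.267 122.182,63.937 101.148,62.870 78.599,63.068 54.533,64.529.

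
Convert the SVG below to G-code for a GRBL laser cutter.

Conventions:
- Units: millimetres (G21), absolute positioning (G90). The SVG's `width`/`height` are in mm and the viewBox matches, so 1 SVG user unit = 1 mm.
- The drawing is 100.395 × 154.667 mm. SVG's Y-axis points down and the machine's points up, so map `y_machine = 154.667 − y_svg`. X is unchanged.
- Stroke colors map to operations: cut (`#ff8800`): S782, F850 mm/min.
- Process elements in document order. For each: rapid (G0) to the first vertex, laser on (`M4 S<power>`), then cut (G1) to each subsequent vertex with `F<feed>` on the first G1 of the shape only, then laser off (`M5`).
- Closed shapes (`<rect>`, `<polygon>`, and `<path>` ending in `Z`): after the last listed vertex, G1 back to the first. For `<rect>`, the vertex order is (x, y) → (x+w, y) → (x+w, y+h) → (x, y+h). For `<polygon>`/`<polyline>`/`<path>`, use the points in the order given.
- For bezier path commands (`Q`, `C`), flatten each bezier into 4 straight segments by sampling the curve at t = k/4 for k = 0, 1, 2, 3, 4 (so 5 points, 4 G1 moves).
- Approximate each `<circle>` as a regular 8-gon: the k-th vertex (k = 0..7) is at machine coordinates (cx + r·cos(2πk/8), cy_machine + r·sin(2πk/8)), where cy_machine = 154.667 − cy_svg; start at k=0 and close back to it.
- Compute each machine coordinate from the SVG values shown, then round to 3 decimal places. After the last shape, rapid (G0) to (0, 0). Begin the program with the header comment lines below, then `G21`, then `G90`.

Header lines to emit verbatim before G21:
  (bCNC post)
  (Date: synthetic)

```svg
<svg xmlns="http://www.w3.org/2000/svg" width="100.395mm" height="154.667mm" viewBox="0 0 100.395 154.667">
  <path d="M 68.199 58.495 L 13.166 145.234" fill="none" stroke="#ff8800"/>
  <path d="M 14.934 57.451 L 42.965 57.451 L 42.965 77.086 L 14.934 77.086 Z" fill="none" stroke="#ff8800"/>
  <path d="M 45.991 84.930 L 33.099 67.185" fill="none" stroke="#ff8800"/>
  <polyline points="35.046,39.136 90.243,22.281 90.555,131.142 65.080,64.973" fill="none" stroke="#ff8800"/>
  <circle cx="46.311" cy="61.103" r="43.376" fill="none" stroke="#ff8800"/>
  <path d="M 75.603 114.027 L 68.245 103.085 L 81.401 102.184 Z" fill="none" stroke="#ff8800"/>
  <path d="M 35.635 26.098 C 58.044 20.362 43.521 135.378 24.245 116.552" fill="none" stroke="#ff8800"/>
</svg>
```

Since the viewBox matches the mm dimensions, user units are millimetres directly. The only transform is the Y-flip y_m = 154.667 − y_svg.

Shape 1 is a line segment drawn with `<path>`. Its stroke #ff8800 means cut at S782, F850. After flipping Y the toolpath is (68.199,96.172) → (13.166,9.433).

Shape 2 is a rectangle drawn with `<path>`. Its stroke #ff8800 means cut at S782, F850. After flipping Y the toolpath is (14.934,97.216) → (42.965,97.216) → (42.965,77.581) → (14.934,77.581) → (14.934,97.216), returning to the start.

Shape 3 is a line segment drawn with `<path>`. Its stroke #ff8800 means cut at S782, F850. After flipping Y the toolpath is (45.991,69.737) → (33.099,87.482).

Shape 4 is a open polyline drawn with `<polyline>`. Its stroke #ff8800 means cut at S782, F850. After flipping Y the toolpath is (35.046,115.531) → (90.243,132.386) → (90.555,23.525) → (65.080,89.694).

Shape 5 is a circle drawn with `<circle>`. Its stroke #ff8800 means cut at S782, F850. After flipping Y the toolpath is (89.687,93.564) → (76.982,124.235) → (46.311,136.940) → (15.640,124.235) → (2.935,93.564) → (15.640,62.893) → (46.311,50.188) → (76.982,62.893) → (89.687,93.564), returning to the start.

Shape 6 is a regular polygon drawn with `<path>`. Its stroke #ff8800 means cut at S782, F850. After flipping Y the toolpath is (75.603,40.640) → (68.245,51.582) → (81.401,52.483) → (75.603,40.640), returning to the start.

Shape 7 is a cubic bezier drawn with `<path>`. Its stroke #ff8800 means cut at S782, F850. After flipping Y the toolpath is (35.635,128.569) → (46.020,114.208) → (45.572,78.433) → (37.308,45.113) → (24.245,38.115).

(bCNC post)
(Date: synthetic)
G21
G90
G0 X68.199 Y96.172
M4 S782
G1 X13.166 Y9.433 F850
M5
G0 X14.934 Y97.216
M4 S782
G1 X42.965 Y97.216 F850
G1 X42.965 Y77.581
G1 X14.934 Y77.581
G1 X14.934 Y97.216
M5
G0 X45.991 Y69.737
M4 S782
G1 X33.099 Y87.482 F850
M5
G0 X35.046 Y115.531
M4 S782
G1 X90.243 Y132.386 F850
G1 X90.555 Y23.525
G1 X65.080 Y89.694
M5
G0 X89.687 Y93.564
M4 S782
G1 X76.982 Y124.235 F850
G1 X46.311 Y136.940
G1 X15.640 Y124.235
G1 X2.935 Y93.564
G1 X15.640 Y62.893
G1 X46.311 Y50.188
G1 X76.982 Y62.893
G1 X89.687 Y93.564
M5
G0 X75.603 Y40.640
M4 S782
G1 X68.245 Y51.582 F850
G1 X81.401 Y52.483
G1 X75.603 Y40.640
M5
G0 X35.635 Y128.569
M4 S782
G1 X46.020 Y114.208 F850
G1 X45.572 Y78.433
G1 X37.308 Y45.113
G1 X24.245 Y38.115
M5
G0 X0.000 Y0.000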